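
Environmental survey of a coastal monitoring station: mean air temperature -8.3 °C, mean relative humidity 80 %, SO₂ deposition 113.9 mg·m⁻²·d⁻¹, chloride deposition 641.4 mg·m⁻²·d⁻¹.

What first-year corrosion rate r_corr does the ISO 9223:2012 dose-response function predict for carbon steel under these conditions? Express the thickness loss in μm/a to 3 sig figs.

r_corr = 63.0 μm/a

carbon steel: temperature factor f = +0.150·(-18.3) = -2.7450
  Pd branch = 1.77·Pd^0.52·e^(0.02·RH+f) = 6.608 μm/a
  Sd branch = 0.102·Sd^0.62·e^(0.033·RH+0.04·T) = 56.41 μm/a
  r_corr = 6.608 + 56.41 = 63.02 μm/a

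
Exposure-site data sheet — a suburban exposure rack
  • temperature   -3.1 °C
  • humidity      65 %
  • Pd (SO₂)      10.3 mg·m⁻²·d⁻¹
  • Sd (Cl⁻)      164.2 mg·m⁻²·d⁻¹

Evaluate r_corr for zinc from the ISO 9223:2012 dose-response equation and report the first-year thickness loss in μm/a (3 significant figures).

r_corr = 0.849 μm/a

zinc: T≤10 °C ⇒ hinge +0.038·(-3.1−10) = -0.4978
  sulphur-dioxide contribution → 0.4351 μm/a
  chloride contribution → 0.4142 μm/a
  ⇒ r_corr(zinc) = 0.8493 μm/a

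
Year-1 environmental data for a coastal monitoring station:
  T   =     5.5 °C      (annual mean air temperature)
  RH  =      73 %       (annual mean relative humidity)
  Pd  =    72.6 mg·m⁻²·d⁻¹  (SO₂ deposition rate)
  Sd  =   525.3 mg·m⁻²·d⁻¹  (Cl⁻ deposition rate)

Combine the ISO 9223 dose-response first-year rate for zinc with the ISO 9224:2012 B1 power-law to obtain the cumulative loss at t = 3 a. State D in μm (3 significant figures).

zinc: temperature factor f = +0.038·(-4.5) = -0.1710
  Pd branch = 0.0129·Pd^0.44·e^(0.046·RH+f) = 2.058 μm/a
  Sd branch = 0.0175·Sd^0.57·e^(0.008·RH+0.085·T) = 1.78 μm/a
  sum: 2.058 + 1.78 → r_corr = 3.838 μm/a
Long-term exponent b (ISO 9224 Table 2, B1) = 0.813
  D(3) = 3.838 × 3^0.813 = 3.838 × 2.443 = 9.375 μm

D(3) = 9.38 μm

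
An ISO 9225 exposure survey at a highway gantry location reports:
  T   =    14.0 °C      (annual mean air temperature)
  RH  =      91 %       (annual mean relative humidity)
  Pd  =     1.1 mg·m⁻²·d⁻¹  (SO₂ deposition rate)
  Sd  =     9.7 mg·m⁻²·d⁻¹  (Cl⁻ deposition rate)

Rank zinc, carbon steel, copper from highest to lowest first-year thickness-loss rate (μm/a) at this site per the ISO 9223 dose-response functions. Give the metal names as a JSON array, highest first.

zinc: f(T) = -0.071·(T−10) [T>10 °C] = -0.2840
  SO₂ term: 0.0129·1.1^0.44·exp(0.046·91-0.2840) = 0.6659
  Cl⁻ term: 0.0175·9.7^0.57·exp(0.008·91+0.085·14.0) = 0.435
  r_corr = 0.6659 + 0.435 = 1.101 μm/a
carbon steel: temperature factor f = -0.054·(4.0) = -0.2160
  Pd branch = 1.77·Pd^0.52·e^(0.02·RH+f) = 9.249 μm/a
  Sd branch = 0.102·Sd^0.62·e^(0.033·RH+0.04·T) = 14.72 μm/a
  sum: 9.249 + 14.72 → r_corr = 23.97 μm/a
copper: f(T) = -0.080·(T−10) [T>10 °C] = -0.3200
  SO₂ term: 0.0053·1.1^0.26·exp(0.059·91-0.3200) = 0.8468
  Sd branch = 0.01025·Sd^0.27·e^(0.036·RH+0.049·T) = 0.995 μm/a
  sum: 0.8468 + 0.995 → r_corr = 1.842 μm/a
Ordering by μm/a: carbon steel (24) > copper (1.84) > zinc (1.1)

["carbon steel", "copper", "zinc"]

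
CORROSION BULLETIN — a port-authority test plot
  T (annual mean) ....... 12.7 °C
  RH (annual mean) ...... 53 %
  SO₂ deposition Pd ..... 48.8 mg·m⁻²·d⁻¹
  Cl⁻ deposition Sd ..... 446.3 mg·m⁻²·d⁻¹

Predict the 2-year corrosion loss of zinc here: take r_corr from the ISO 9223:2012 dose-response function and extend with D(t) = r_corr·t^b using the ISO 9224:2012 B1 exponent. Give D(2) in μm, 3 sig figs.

D(2) = 5.66 μm

zinc: T>10 °C ⇒ hinge -0.071·(12.7−10) = -0.1917
  SO₂ term: 0.0129·48.8^0.44·exp(0.046·53-0.1917) = 0.6746
  Sd branch = 0.0175·Sd^0.57·e^(0.008·RH+0.085·T) = 2.549 μm/a
  sum: 0.6746 + 2.549 → r_corr = 3.223 μm/a
Power-law: D(2) = r_corr · 2^0.813
  D(2) = 3.223 × 2^0.813 = 3.223 × 1.757 = 5.663 μm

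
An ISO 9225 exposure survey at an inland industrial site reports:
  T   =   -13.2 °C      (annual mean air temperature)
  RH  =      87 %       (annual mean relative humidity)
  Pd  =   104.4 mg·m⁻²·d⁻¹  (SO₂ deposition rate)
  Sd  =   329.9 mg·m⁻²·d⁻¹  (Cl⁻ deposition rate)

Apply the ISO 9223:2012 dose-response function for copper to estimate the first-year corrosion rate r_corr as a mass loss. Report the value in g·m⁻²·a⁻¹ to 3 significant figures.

r_corr = 6.73 g·m⁻²·a⁻¹

copper: temperature factor f = +0.126·(-23.2) = -2.9232
  sulphur-dioxide contribution → 0.1617 μm/a
  chloride contribution → 0.5888 μm/a
  total first-year rate 0.7506 μm/a
Convert to mass loss: 0.7506 μm/a × 8.96 g/cm³ = 6.725 g·m⁻²·a⁻¹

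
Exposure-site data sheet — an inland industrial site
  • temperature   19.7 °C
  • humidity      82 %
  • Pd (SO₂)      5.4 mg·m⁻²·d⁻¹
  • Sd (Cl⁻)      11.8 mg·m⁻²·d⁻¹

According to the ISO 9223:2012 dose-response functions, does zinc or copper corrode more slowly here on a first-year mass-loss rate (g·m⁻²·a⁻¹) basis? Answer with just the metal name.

zinc

zinc: T>10 °C ⇒ hinge -0.071·(19.7−10) = -0.6887
  SO₂ term: 0.0129·5.4^0.44·exp(0.046·82-0.6887) = 0.5914
  Cl⁻ term: 0.0175·11.8^0.57·exp(0.008·82+0.085·19.7) = 0.7347
  sum: 0.5914 + 0.7347 → r_corr = 1.326 μm/a
  mass loss = 1.326 μm/a × 7.14 g/cm³ = 9.469 g·m⁻²·a⁻¹
copper: f(T) = -0.080·(T−10) [T>10 °C] = -0.7760
  SO₂ term: 0.0053·5.4^0.26·exp(0.059·82-0.7760) = 0.4773
  Cl⁻ term: 0.01025·11.8^0.27·exp(0.036·82+0.049·19.7) = 1.003
  sum: 0.4773 + 1.003 → r_corr = 1.481 μm/a
  mass loss = 1.481 μm/a × 8.96 g/cm³ = 13.27 g·m⁻²·a⁻¹
Ordering by g·m⁻²·a⁻¹: copper (13.3) > zinc (9.47)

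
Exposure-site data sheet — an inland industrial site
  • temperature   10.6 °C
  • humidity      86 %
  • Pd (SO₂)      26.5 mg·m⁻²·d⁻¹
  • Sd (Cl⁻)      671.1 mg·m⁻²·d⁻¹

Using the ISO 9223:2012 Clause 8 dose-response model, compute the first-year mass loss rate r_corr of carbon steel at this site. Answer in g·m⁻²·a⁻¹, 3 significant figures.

carbon steel: T>10 °C ⇒ hinge -0.054·(10.6−10) = -0.0324
  sulphur-dioxide contribution → 52.6 μm/a
  chloride contribution → 150.6 μm/a
  ⇒ r_corr(carbon steel) = 203.2 μm/a
Convert to mass loss: 203.2 μm/a × 7.85 g/cm³ = 1595 g·m⁻²·a⁻¹

r_corr = 1.60e+03 g·m⁻²·a⁻¹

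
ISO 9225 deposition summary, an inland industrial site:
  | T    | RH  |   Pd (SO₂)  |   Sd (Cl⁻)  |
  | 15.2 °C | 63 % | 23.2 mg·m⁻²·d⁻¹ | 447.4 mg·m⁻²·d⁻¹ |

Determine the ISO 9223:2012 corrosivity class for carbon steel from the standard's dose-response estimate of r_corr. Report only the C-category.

C5

carbon steel: temperature factor f = -0.054·(5.2) = -0.2808
  sulphur-dioxide contribution → 24.17 μm/a
  chloride contribution → 65.91 μm/a
  total first-year rate 90.09 μm/a
90.1 μm/a falls in (80, 200] for carbon steel → category C5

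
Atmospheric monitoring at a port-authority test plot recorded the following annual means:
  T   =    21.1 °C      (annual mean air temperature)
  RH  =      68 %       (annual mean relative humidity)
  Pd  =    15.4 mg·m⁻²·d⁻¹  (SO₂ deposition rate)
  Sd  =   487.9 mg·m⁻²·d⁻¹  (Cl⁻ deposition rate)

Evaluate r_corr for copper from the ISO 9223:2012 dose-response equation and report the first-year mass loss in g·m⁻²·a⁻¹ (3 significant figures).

copper: T>10 °C ⇒ hinge -0.080·(21.1−10) = -0.8880
  SO₂ term: 0.0053·15.4^0.26·exp(0.059·68-0.8880) = 0.2453
  Sd branch = 0.01025·Sd^0.27·e^(0.036·RH+0.049·T) = 1.773 μm/a
  r_corr = 0.2453 + 1.773 = 2.018 μm/a
Convert to mass loss: 2.018 μm/a × 8.96 g/cm³ = 18.09 g·m⁻²·a⁻¹

r_corr = 18.1 g·m⁻²·a⁻¹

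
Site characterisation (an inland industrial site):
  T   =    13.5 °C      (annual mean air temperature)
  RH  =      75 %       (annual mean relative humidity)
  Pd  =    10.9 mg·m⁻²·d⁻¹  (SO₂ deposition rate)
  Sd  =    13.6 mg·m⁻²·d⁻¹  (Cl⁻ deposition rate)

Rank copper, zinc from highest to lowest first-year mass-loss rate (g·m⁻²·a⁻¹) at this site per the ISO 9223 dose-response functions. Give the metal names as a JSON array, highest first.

copper: f(T) = -0.080·(T−10) [T>10 °C] = -0.2800
  Pd branch = 0.0053·Pd^0.26·e^(0.059·RH+f) = 0.6225 μm/a
  Sd branch = 0.01025·Sd^0.27·e^(0.036·RH+0.049·T) = 0.5979 μm/a
  sum: 0.6225 + 0.5979 → r_corr = 1.22 μm/a
  mass loss = 1.22 μm/a × 8.96 g/cm³ = 10.94 g·m⁻²·a⁻¹
zinc: f(T) = -0.071·(T−10) [T>10 °C] = -0.2485
  SO₂ term: 0.0129·10.9^0.44·exp(0.046·75-0.2485) = 0.9067
  Sd branch = 0.0175·Sd^0.57·e^(0.008·RH+0.085·T) = 0.4447 μm/a
  r_corr = 0.9067 + 0.4447 = 1.351 μm/a
  mass loss = 1.351 μm/a × 7.14 g/cm³ = 9.649 g·m⁻²·a⁻¹
Ordering by g·m⁻²·a⁻¹: copper (10.9) > zinc (9.65)

["copper", "zinc"]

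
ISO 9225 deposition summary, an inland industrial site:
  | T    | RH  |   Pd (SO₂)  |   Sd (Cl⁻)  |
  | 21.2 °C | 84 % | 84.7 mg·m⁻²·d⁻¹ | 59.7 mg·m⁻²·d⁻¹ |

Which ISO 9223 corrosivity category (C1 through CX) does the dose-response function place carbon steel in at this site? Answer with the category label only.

C5

carbon steel: temperature factor f = -0.054·(11.2) = -0.6048
  SO₂ term: 1.77·84.7^0.52·exp(0.02·84-0.6048) = 52.17
  Cl⁻ term: 0.102·59.7^0.62·exp(0.033·84+0.04·21.2) = 48.07
  sum: 52.17 + 48.07 → r_corr = 100.2 μm/a
ISO 9223 Table 2 (carbon steel): 80 < 100 ≤ 200 μm/a ⇒ C5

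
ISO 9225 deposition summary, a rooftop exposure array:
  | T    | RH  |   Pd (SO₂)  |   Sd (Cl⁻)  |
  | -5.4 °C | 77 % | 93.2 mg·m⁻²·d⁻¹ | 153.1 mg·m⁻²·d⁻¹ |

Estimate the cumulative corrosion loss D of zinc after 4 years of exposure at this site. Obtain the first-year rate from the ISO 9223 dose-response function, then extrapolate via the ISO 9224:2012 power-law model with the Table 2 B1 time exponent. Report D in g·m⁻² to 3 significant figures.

D(4) = 48.2 g·m⁻²

zinc: temperature factor f = +0.038·(-15.4) = -0.5852
  SO₂ term: 0.0129·93.2^0.44·exp(0.046·77-0.5852) = 1.825
  Sd branch = 0.0175·Sd^0.57·e^(0.008·RH+0.085·T) = 0.3603 μm/a
  r_corr = 1.825 + 0.3603 = 2.185 μm/a
ISO 9224: D(t) = r_corr · t^b with b = 0.813 (zinc, B1)
  D(4) = 2.185 × 4^0.813 = 2.185 × 3.087 = 6.745 μm
  Mass loss = 6.745 μm × 7.14 g/cm³ = 48.16 g·m⁻²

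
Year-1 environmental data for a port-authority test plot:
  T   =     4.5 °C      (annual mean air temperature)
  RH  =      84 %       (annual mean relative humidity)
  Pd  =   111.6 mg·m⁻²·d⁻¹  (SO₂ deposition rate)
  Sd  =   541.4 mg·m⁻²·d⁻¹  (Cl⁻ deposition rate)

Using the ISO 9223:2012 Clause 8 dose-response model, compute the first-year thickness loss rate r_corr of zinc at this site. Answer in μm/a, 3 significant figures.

r_corr = 5.79 μm/a

zinc: f(T) = +0.038·(T−10) [T≤10 °C] = -0.2090
  sulphur-dioxide contribution → 3.971 μm/a
  chloride contribution → 1.816 μm/a
  ⇒ r_corr(zinc) = 5.787 μm/a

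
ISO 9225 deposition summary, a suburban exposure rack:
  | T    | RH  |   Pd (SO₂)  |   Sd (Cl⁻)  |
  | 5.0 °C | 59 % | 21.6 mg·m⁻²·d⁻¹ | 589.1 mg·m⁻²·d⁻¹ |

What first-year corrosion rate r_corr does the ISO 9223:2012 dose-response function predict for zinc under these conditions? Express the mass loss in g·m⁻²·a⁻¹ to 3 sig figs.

r_corr = 16.1 g·m⁻²·a⁻¹

zinc: T≤10 °C ⇒ hinge +0.038·(5.0−10) = -0.1900
  sulphur-dioxide contribution → 0.6222 μm/a
  chloride contribution → 1.628 μm/a
  ⇒ r_corr(zinc) = 2.25 μm/a
Convert to mass loss: 2.25 μm/a × 7.14 g/cm³ = 16.06 g·m⁻²·a⁻¹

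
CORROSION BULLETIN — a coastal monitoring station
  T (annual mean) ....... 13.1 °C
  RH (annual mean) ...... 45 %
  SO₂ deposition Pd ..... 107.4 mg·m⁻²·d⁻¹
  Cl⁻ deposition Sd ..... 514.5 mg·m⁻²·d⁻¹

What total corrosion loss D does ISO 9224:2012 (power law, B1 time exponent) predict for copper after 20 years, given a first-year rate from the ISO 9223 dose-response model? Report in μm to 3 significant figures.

copper: temperature factor f = -0.080·(3.1) = -0.2480
  SO₂ term: 0.0053·107.4^0.26·exp(0.059·45-0.2480) = 0.1985
  Cl⁻ term: 0.01025·514.5^0.27·exp(0.036·45+0.049·13.1) = 0.531
  sum: 0.1985 + 0.531 → r_corr = 0.7295 μm/a
Power-law: D(20) = r_corr · 20^0.667
  D(20) = 0.7295 × 20^0.667 = 0.7295 × 7.375 = 5.38 μm

D(20) = 5.38 μm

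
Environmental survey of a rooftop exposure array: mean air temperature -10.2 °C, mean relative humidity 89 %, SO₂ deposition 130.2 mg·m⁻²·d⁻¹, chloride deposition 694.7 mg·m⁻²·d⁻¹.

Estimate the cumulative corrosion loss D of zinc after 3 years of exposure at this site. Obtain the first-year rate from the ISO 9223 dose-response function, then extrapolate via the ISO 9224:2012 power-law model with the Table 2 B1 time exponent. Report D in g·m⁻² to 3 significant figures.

D(3) = 64.3 g·m⁻²

zinc: temperature factor f = +0.038·(-20.2) = -0.7676
  Pd branch = 0.0129·Pd^0.44·e^(0.046·RH+f) = 3.06 μm/a
  Cl⁻ term: 0.0175·694.7^0.57·exp(0.008·89+0.085·-10.2) = 0.6245
  sum: 3.06 + 0.6245 → r_corr = 3.684 μm/a
Long-term exponent b (ISO 9224 Table 2, B1) = 0.813
  D(3) = 3.684 × 3^0.813 = 3.684 × 2.443 = 9 μm
  Mass loss = 9 μm × 7.14 g/cm³ = 64.26 g·m⁻²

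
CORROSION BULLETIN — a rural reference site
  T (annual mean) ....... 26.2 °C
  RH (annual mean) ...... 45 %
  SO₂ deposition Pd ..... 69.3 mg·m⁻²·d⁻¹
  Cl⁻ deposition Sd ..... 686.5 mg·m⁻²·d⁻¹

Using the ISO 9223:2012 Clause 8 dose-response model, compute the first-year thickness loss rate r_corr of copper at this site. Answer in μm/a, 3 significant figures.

r_corr = 1.15 μm/a

copper: T>10 °C ⇒ hinge -0.080·(26.2−10) = -1.2960
  sulphur-dioxide contribution → 0.0621 μm/a
  chloride contribution → 1.091 μm/a
  total first-year rate 1.153 μm/a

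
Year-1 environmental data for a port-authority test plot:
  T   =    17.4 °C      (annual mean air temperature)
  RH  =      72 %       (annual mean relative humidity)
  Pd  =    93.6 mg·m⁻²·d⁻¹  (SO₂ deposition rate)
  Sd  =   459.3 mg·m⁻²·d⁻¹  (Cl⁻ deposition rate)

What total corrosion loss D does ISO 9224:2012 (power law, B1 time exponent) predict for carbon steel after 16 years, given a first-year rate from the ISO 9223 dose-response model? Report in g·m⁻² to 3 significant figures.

D(16) = 5.07e+03 g·m⁻²

carbon steel: temperature factor f = -0.054·(7.4) = -0.3996
  SO₂ term: 1.77·93.6^0.52·exp(0.02·72-0.3996) = 53.07
  Sd branch = 0.102·Sd^0.62·e^(0.033·RH+0.04·T) = 98.46 μm/a
  sum: 53.07 + 98.46 → r_corr = 151.5 μm/a
Power-law: D(16) = r_corr · 16^0.523
  D(16) = 151.5 × 16^0.523 = 151.5 × 4.263 = 646 μm
  Mass loss = 646 μm × 7.85 g/cm³ = 5071 g·m⁻²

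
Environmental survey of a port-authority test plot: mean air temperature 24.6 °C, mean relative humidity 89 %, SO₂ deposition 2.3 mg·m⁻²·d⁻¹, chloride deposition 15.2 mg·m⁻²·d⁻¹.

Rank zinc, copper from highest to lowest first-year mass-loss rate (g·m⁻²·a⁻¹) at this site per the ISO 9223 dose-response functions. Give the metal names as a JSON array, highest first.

["copper", "zinc"]

zinc: temperature factor f = -0.071·(14.6) = -1.0366
  Pd branch = 0.0129·Pd^0.44·e^(0.046·RH+f) = 0.3959 μm/a
  Sd branch = 0.0175·Sd^0.57·e^(0.008·RH+0.085·T) = 1.361 μm/a
  r_corr = 0.3959 + 1.361 = 1.757 μm/a
  mass loss = 1.757 μm/a × 7.14 g/cm³ = 12.55 g·m⁻²·a⁻¹
copper: f(T) = -0.080·(T−10) [T>10 °C] = -1.1680
  Pd branch = 0.0053·Pd^0.26·e^(0.059·RH+f) = 0.3904 μm/a
  Cl⁻ term: 0.01025·15.2^0.27·exp(0.036·89+0.049·24.6) = 1.757
  r_corr = 0.3904 + 1.757 = 2.148 μm/a
  mass loss = 2.148 μm/a × 8.96 g/cm³ = 19.24 g·m⁻²·a⁻¹
Ordering by g·m⁻²·a⁻¹: copper (19.2) > zinc (12.5)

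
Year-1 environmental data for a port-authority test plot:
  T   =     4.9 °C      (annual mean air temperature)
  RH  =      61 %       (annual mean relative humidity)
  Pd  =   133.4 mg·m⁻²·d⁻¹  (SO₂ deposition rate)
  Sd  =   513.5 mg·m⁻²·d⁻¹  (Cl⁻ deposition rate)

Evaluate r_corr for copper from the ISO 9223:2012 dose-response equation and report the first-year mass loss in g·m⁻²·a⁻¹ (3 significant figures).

copper: f(T) = +0.126·(T−10) [T≤10 °C] = -0.6426
  SO₂ term: 0.0053·133.4^0.26·exp(0.059·61-0.6426) = 0.3637
  Sd branch = 0.01025·Sd^0.27·e^(0.036·RH+0.049·T) = 0.6318 μm/a
  sum: 0.3637 + 0.6318 → r_corr = 0.9955 μm/a
Convert to mass loss: 0.9955 μm/a × 8.96 g/cm³ = 8.92 g·m⁻²·a⁻¹

r_corr = 8.92 g·m⁻²·a⁻¹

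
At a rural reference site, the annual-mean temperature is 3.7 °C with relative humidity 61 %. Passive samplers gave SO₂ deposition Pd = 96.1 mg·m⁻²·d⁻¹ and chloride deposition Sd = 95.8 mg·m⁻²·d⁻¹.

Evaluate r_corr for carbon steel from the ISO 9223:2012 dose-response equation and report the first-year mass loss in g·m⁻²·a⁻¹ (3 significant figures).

carbon steel: T≤10 °C ⇒ hinge +0.150·(3.7−10) = -0.9450
  Pd branch = 1.77·Pd^0.52·e^(0.02·RH+f) = 25.03 μm/a
  Cl⁻ term: 0.102·95.8^0.62·exp(0.033·61+0.04·3.7) = 14.98
  r_corr = 25.03 + 14.98 = 40.01 μm/a
Convert to mass loss: 40.01 μm/a × 7.85 g/cm³ = 314.1 g·m⁻²·a⁻¹

r_corr = 314 g·m⁻²·a⁻¹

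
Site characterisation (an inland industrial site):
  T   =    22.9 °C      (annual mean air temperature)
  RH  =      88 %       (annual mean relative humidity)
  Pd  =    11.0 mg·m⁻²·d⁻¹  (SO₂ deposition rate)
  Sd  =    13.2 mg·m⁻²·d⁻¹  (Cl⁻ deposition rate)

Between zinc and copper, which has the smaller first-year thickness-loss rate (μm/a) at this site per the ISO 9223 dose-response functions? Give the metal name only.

zinc: temperature factor f = -0.071·(12.9) = -0.9159
  Pd branch = 0.0129·Pd^0.44·e^(0.046·RH+f) = 0.8493 μm/a
  Cl⁻ term: 0.0175·13.2^0.57·exp(0.008·88+0.085·22.9) = 1.079
  sum: 0.8493 + 1.079 → r_corr = 1.928 μm/a
copper: f(T) = -0.080·(T−10) [T>10 °C] = -1.0320
  SO₂ term: 0.0053·11.0^0.26·exp(0.059·88-1.0320) = 0.6334
  Sd branch = 0.01025·Sd^0.27·e^(0.036·RH+0.049·T) = 1.501 μm/a
  sum: 0.6334 + 1.501 → r_corr = 2.135 μm/a
Ordering by μm/a: copper (2.13) > zinc (1.93)

zinc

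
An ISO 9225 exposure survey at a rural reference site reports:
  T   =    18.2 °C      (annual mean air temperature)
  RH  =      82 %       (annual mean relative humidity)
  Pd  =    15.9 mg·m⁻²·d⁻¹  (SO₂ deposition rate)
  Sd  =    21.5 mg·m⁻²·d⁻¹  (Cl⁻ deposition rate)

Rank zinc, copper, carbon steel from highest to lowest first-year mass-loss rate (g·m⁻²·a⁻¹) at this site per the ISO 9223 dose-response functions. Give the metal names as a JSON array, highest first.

zinc: f(T) = -0.071·(T−10) [T>10 °C] = -0.5822
  sulphur-dioxide contribution → 1.058 μm/a
  chloride contribution → 0.9105 μm/a
  total first-year rate 1.969 μm/a
  mass loss = 1.969 μm/a × 7.14 g/cm³ = 14.06 g·m⁻²·a⁻¹
copper: f(T) = -0.080·(T−10) [T>10 °C] = -0.6560
  sulphur-dioxide contribution → 0.7126 μm/a
  chloride contribution → 1.096 μm/a
  ⇒ r_corr(copper) = 1.809 μm/a
  mass loss = 1.809 μm/a × 8.96 g/cm³ = 16.21 g·m⁻²·a⁻¹
carbon steel: f(T) = -0.054·(T−10) [T>10 °C] = -0.4428
  sulphur-dioxide contribution → 24.7 μm/a
  chloride contribution → 21.19 μm/a
  ⇒ r_corr(carbon steel) = 45.88 μm/a
  mass loss = 45.88 μm/a × 7.85 g/cm³ = 360.2 g·m⁻²·a⁻¹
Ordering by g·m⁻²·a⁻¹: carbon steel (360) > copper (16.2) > zinc (14.1)

["carbon steel", "copper", "zinc"]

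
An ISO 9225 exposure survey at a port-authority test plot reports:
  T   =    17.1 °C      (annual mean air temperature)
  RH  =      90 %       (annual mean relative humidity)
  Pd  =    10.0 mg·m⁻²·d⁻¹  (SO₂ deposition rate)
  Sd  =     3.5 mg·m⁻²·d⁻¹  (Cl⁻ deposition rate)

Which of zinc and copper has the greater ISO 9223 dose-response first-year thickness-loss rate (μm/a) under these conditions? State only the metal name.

zinc: temperature factor f = -0.071·(7.1) = -0.5041
  Pd branch = 0.0129·Pd^0.44·e^(0.046·RH+f) = 1.348 μm/a
  Cl⁻ term: 0.0175·3.5^0.57·exp(0.008·90+0.085·17.1) = 0.3141
  sum: 1.348 + 0.3141 → r_corr = 1.662 μm/a
copper: T>10 °C ⇒ hinge -0.080·(17.1−10) = -0.5680
  Pd branch = 0.0053·Pd^0.26·e^(0.059·RH+f) = 1.106 μm/a
  Cl⁻ term: 0.01025·3.5^0.27·exp(0.036·90+0.049·17.1) = 0.8485
  r_corr = 1.106 + 0.8485 = 1.954 μm/a
Ordering by μm/a: copper (1.95) > zinc (1.66)

copper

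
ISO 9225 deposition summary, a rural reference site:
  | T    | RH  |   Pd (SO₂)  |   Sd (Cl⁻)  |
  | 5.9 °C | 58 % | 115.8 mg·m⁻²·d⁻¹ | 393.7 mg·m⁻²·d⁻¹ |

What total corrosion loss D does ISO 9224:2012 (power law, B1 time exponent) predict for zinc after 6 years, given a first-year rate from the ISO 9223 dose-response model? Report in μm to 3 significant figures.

D(6) = 11.5 μm

zinc: T≤10 °C ⇒ hinge +0.038·(5.9−10) = -0.1558
  sulphur-dioxide contribution → 1.287 μm/a
  chloride contribution → 1.385 μm/a
  total first-year rate 2.673 μm/a
ISO 9224: D(t) = r_corr · t^b with b = 0.813 (zinc, B1)
  D(6) = 2.673 × 6^0.813 = 2.673 × 4.292 = 11.47 μm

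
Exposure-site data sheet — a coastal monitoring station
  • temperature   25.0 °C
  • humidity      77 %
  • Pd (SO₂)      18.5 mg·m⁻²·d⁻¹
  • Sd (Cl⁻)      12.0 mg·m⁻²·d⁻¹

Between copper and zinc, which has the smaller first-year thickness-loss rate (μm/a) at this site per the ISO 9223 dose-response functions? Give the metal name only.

copper

copper: f(T) = -0.080·(T−10) [T>10 °C] = -1.2000
  SO₂ term: 0.0053·18.5^0.26·exp(0.059·77-1.2000) = 0.3203
  Sd branch = 0.01025·Sd^0.27·e^(0.036·RH+0.049·T) = 1.091 μm/a
  r_corr = 0.3203 + 1.091 = 1.412 μm/a
zinc: temperature factor f = -0.071·(15.0) = -1.0650
  SO₂ term: 0.0129·18.5^0.44·exp(0.046·77-1.0650) = 0.5545
  Cl⁻ term: 0.0175·12.0^0.57·exp(0.008·77+0.085·25.0) = 1.118
  sum: 0.5545 + 1.118 → r_corr = 1.673 μm/a
Ordering by μm/a: zinc (1.67) > copper (1.41)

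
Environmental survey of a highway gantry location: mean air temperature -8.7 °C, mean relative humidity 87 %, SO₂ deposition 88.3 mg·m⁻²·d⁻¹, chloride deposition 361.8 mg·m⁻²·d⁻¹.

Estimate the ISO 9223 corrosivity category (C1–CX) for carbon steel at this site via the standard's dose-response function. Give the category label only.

carbon steel: f(T) = +0.150·(T−10) [T≤10 °C] = -2.8050
  Pd branch = 1.77·Pd^0.52·e^(0.02·RH+f) = 6.271 μm/a
  Sd branch = 0.102·Sd^0.62·e^(0.033·RH+0.04·T) = 49.04 μm/a
  sum: 6.271 + 49.04 → r_corr = 55.31 μm/a
Category bounds: 50…80 μm/a bracket r_corr ⇒ C4

C4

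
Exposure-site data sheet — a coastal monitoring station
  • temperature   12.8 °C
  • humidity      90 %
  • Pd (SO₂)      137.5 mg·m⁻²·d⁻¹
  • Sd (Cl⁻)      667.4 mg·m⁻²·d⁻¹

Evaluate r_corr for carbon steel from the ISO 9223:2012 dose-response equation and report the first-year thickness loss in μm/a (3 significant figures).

r_corr = 306 μm/a

carbon steel: T>10 °C ⇒ hinge -0.054·(12.8−10) = -0.1512
  Pd branch = 1.77·Pd^0.52·e^(0.02·RH+f) = 119.1 μm/a
  Sd branch = 0.102·Sd^0.62·e^(0.033·RH+0.04·T) = 187 μm/a
  sum: 119.1 + 187 → r_corr = 306.2 μm/a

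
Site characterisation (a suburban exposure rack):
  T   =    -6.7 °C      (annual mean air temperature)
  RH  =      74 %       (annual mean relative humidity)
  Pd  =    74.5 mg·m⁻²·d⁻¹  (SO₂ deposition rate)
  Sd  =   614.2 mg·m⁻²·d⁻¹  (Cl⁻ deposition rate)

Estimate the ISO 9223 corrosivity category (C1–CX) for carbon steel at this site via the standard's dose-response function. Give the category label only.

carbon steel: T≤10 °C ⇒ hinge +0.150·(-6.7−10) = -2.5050
  SO₂ term: 1.77·74.5^0.52·exp(0.02·74-2.5050) = 5.975
  Sd branch = 0.102·Sd^0.62·e^(0.033·RH+0.04·T) = 48.03 μm/a
  sum: 5.975 + 48.03 → r_corr = 54 μm/a
ISO 9223 Table 2 (carbon steel): 50 < 54 ≤ 80 μm/a ⇒ C4

C4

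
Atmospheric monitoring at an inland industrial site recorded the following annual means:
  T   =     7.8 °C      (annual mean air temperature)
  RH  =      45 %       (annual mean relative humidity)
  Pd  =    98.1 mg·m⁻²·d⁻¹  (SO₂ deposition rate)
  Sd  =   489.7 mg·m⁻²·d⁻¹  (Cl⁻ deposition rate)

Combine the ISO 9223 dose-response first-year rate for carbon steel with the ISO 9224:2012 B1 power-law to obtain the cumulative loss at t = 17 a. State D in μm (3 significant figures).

carbon steel: T≤10 °C ⇒ hinge +0.150·(7.8−10) = -0.3300
  sulphur-dioxide contribution → 33.98 μm/a
  chloride contribution → 28.63 μm/a
  ⇒ r_corr(carbon steel) = 62.6 μm/a
ISO 9224: D(t) = r_corr · t^b with b = 0.523 (carbon steel, B1)
  D(17) = 62.6 × 17^0.523 = 62.6 × 4.401 = 275.5 μm

D(17) = 276 μm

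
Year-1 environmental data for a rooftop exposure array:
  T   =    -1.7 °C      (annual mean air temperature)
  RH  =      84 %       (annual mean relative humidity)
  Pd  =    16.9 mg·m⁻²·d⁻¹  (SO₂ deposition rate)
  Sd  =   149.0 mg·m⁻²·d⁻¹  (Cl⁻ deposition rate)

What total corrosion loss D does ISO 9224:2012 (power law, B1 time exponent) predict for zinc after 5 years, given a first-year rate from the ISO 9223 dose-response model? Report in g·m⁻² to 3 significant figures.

zinc: f(T) = +0.038·(T−10) [T≤10 °C] = -0.4446
  SO₂ term: 0.0129·16.9^0.44·exp(0.046·84-0.4446) = 1.367
  Cl⁻ term: 0.0175·149.0^0.57·exp(0.008·84+0.085·-1.7) = 0.5139
  r_corr = 1.367 + 0.5139 = 1.881 μm/a
Power-law: D(5) = r_corr · 5^0.813
  D(5) = 1.881 × 5^0.813 = 1.881 × 3.701 = 6.962 μm
  Mass loss = 6.962 μm × 7.14 g/cm³ = 49.71 g·m⁻²

D(5) = 49.7 g·m⁻²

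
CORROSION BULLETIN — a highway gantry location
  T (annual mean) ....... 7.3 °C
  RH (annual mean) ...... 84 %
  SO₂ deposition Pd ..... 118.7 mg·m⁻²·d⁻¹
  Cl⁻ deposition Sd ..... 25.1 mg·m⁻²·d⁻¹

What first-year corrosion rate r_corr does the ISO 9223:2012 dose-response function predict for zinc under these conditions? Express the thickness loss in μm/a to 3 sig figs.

zinc: f(T) = +0.038·(T−10) [T≤10 °C] = -0.1026
  SO₂ term: 0.0129·118.7^0.44·exp(0.046·84-0.1026) = 4.538
  Cl⁻ term: 0.0175·25.1^0.57·exp(0.008·84+0.085·7.3) = 0.4001
  sum: 4.538 + 0.4001 → r_corr = 4.939 μm/a

r_corr = 4.94 μm/a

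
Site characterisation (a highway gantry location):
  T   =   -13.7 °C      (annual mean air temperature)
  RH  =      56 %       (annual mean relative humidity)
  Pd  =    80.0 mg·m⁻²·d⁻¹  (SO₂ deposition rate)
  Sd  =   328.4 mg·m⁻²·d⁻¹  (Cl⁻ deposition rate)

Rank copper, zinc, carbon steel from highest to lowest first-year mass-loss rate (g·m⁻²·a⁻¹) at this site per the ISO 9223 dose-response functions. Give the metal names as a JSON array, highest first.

["carbon steel", "zinc", "copper"]

copper: T≤10 °C ⇒ hinge +0.126·(-13.7−10) = -2.9862
  SO₂ term: 0.0053·80.0^0.26·exp(0.059·56-2.9862) = 0.02276
  Cl⁻ term: 0.01025·328.4^0.27·exp(0.036·56+0.049·-13.7) = 0.188
  r_corr = 0.02276 + 0.188 = 0.2108 μm/a
  mass loss = 0.2108 μm/a × 8.96 g/cm³ = 1.888 g·m⁻²·a⁻¹
zinc: T≤10 °C ⇒ hinge +0.038·(-13.7−10) = -0.9006
  Pd branch = 0.0129·Pd^0.44·e^(0.046·RH+f) = 0.4738 μm/a
  Sd branch = 0.0175·Sd^0.57·e^(0.008·RH+0.085·T) = 0.2324 μm/a
  sum: 0.4738 + 0.2324 → r_corr = 0.7062 μm/a
  mass loss = 0.7062 μm/a × 7.14 g/cm³ = 5.042 g·m⁻²·a⁻¹
carbon steel: f(T) = +0.150·(T−10) [T≤10 °C] = -3.5550
  SO₂ term: 1.77·80.0^0.52·exp(0.02·56-3.5550) = 1.514
  Sd branch = 0.102·Sd^0.62·e^(0.033·RH+0.04·T) = 13.59 μm/a
  sum: 1.514 + 13.59 → r_corr = 15.11 μm/a
  mass loss = 15.11 μm/a × 7.85 g/cm³ = 118.6 g·m⁻²·a⁻¹
Ordering by g·m⁻²·a⁻¹: carbon steel (119) > zinc (5.04) > copper (1.89)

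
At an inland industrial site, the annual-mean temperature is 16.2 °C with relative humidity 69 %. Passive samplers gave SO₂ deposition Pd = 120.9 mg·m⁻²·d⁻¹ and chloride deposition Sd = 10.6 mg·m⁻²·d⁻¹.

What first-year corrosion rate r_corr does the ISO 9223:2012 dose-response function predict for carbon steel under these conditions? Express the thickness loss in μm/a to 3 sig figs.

carbon steel: temperature factor f = -0.054·(6.2) = -0.3348
  SO₂ term: 1.77·120.9^0.52·exp(0.02·69-0.3348) = 60.92
  Cl⁻ term: 0.102·10.6^0.62·exp(0.033·69+0.04·16.2) = 8.215
  r_corr = 60.92 + 8.215 = 69.13 μm/a

r_corr = 69.1 μm/a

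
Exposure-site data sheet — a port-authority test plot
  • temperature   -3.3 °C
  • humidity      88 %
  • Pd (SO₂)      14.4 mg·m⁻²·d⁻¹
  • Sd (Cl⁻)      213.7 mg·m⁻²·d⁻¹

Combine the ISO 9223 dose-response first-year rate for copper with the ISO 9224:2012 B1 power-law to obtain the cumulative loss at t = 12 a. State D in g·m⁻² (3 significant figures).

D(12) = 58.2 g·m⁻²

copper: f(T) = +0.126·(T−10) [T≤10 °C] = -1.6758
  sulphur-dioxide contribution → 0.3569 μm/a
  chloride contribution → 0.8818 μm/a
  total first-year rate 1.239 μm/a
ISO 9224: D(t) = r_corr · t^b with b = 0.667 (copper, B1)
  D(12) = 1.239 × 12^0.667 = 1.239 × 5.246 = 6.498 μm
  Mass loss = 6.498 μm × 8.96 g/cm³ = 58.22 g·m⁻²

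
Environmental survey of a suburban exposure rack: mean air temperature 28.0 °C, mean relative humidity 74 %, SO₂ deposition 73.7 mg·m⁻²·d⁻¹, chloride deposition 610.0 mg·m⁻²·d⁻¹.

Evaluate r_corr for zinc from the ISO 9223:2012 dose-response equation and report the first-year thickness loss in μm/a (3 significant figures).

r_corr = 13.9 μm/a

zinc: T>10 °C ⇒ hinge -0.071·(28.0−10) = -1.2780
  sulphur-dioxide contribution → 0.7171 μm/a
  chloride contribution → 13.23 μm/a
  ⇒ r_corr(zinc) = 13.94 μm/a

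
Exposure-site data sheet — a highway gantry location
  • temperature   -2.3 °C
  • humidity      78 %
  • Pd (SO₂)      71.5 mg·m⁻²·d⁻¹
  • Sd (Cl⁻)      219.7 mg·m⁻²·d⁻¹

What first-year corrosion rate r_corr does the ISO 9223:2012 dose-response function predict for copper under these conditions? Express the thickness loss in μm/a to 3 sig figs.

r_corr = 0.991 μm/a

copper: f(T) = +0.126·(T−10) [T≤10 °C] = -1.5498
  sulphur-dioxide contribution → 0.3404 μm/a
  chloride contribution → 0.651 μm/a
  ⇒ r_corr(copper) = 0.9914 μm/a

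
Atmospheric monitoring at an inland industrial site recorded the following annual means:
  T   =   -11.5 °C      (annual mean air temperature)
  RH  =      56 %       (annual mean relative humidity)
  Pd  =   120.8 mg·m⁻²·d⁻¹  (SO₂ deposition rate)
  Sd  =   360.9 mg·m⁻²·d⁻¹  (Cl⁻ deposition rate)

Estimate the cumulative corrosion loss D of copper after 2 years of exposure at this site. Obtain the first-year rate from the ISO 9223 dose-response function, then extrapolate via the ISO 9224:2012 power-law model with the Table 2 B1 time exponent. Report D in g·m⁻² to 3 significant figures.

D(2) = 3.53 g·m⁻²

copper: temperature factor f = +0.126·(-21.5) = -2.7090
  SO₂ term: 0.0053·120.8^0.26·exp(0.059·56-2.7090) = 0.03342
  Sd branch = 0.01025·Sd^0.27·e^(0.036·RH+0.049·T) = 0.2148 μm/a
  r_corr = 0.03342 + 0.2148 = 0.2482 μm/a
Long-term exponent b (ISO 9224 Table 2, B1) = 0.667
  D(2) = 0.2482 × 2^0.667 = 0.2482 × 1.588 = 0.3941 μm
  Mass loss = 0.3941 μm × 8.96 g/cm³ = 3.531 g·m⁻²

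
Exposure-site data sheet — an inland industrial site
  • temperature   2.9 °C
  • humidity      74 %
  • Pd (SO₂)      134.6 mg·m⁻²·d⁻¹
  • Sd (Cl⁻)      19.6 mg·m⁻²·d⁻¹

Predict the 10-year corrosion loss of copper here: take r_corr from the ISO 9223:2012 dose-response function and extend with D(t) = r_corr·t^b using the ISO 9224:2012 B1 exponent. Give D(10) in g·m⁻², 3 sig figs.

copper: T≤10 °C ⇒ hinge +0.126·(2.9−10) = -0.8946
  sulphur-dioxide contribution → 0.6102 μm/a
  chloride contribution → 0.3787 μm/a
  ⇒ r_corr(copper) = 0.9889 μm/a
Long-term exponent b (ISO 9224 Table 2, B1) = 0.667
  D(10) = 0.9889 × 10^0.667 = 0.9889 × 4.645 = 4.593 μm
  Mass loss = 4.593 μm × 8.96 g/cm³ = 41.16 g·m⁻²

D(10) = 41.2 g·m⁻²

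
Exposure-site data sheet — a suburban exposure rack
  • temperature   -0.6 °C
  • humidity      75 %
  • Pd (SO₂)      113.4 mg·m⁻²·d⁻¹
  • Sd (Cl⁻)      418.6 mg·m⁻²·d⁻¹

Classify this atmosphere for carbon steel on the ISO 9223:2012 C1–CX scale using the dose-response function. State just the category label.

carbon steel: temperature factor f = +0.150·(-10.6) = -1.5900
  SO₂ term: 1.77·113.4^0.52·exp(0.02·75-1.5900) = 18.94
  Sd branch = 0.102·Sd^0.62·e^(0.033·RH+0.04·T) = 49.95 μm/a
  sum: 18.94 + 49.95 → r_corr = 68.89 μm/a
ISO 9223 Table 2 (carbon steel): 50 < 68.9 ≤ 80 μm/a ⇒ C4

C4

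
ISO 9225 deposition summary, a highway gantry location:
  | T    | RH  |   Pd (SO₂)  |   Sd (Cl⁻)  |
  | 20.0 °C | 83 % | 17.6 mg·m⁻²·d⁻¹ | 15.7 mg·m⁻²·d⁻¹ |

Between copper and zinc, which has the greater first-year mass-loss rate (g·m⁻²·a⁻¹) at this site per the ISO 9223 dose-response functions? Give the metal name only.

copper: temperature factor f = -0.080·(10.0) = -0.8000
  Pd branch = 0.0053·Pd^0.26·e^(0.059·RH+f) = 0.6721 μm/a
  Sd branch = 0.01025·Sd^0.27·e^(0.036·RH+0.049·T) = 1.14 μm/a
  r_corr = 0.6721 + 1.14 = 1.812 μm/a
  mass loss = 1.812 μm/a × 8.96 g/cm³ = 16.24 g·m⁻²·a⁻¹
zinc: T>10 °C ⇒ hinge -0.071·(20.0−10) = -0.7100
  Pd branch = 0.0129·Pd^0.44·e^(0.046·RH+f) = 1.02 μm/a
  Cl⁻ term: 0.0175·15.7^0.57·exp(0.008·83+0.085·20.0) = 0.8941
  r_corr = 1.02 + 0.8941 = 1.914 μm/a
  mass loss = 1.914 μm/a × 7.14 g/cm³ = 13.66 g·m⁻²·a⁻¹
Ordering by g·m⁻²·a⁻¹: copper (16.2) > zinc (13.7)

copper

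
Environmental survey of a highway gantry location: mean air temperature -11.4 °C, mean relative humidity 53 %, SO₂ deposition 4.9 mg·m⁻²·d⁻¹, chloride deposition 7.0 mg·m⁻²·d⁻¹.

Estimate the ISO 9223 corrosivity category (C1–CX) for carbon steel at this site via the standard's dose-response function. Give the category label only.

carbon steel: f(T) = +0.150·(T−10) [T≤10 °C] = -3.2100
  Pd branch = 1.77·Pd^0.52·e^(0.02·RH+f) = 0.4711 μm/a
  Sd branch = 0.102·Sd^0.62·e^(0.033·RH+0.04·T) = 1.242 μm/a
  r_corr = 0.4711 + 1.242 = 1.713 μm/a
Category bounds: 1.3…25 μm/a bracket r_corr ⇒ C2

C2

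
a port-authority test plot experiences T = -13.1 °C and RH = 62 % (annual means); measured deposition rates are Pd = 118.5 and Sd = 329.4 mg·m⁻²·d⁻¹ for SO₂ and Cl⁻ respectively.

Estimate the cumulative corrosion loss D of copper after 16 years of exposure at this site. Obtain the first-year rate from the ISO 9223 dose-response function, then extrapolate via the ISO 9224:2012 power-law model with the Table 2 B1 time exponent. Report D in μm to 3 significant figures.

D(16) = 1.77 μm

copper: temperature factor f = +0.126·(-23.1) = -2.9106
  Pd branch = 0.0053·Pd^0.26·e^(0.059·RH+f) = 0.03873 μm/a
  Cl⁻ term: 0.01025·329.4^0.27·exp(0.036·62+0.049·-13.1) = 0.2405
  sum: 0.03873 + 0.2405 → r_corr = 0.2792 μm/a
Power-law: D(16) = r_corr · 16^0.667
  D(16) = 0.2792 × 16^0.667 = 0.2792 × 6.355 = 1.775 μm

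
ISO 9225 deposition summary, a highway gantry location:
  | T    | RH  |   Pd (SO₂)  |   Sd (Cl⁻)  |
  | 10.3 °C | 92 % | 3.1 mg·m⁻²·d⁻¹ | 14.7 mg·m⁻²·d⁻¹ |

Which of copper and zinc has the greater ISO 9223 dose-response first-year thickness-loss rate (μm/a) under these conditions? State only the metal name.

copper: f(T) = -0.080·(T−10) [T>10 °C] = -0.0240
  sulphur-dioxide contribution → 1.581 μm/a
  chloride contribution → 0.9627 μm/a
  total first-year rate 2.544 μm/a
zinc: T>10 °C ⇒ hinge -0.071·(10.3−10) = -0.0213
  sulphur-dioxide contribution → 1.43 μm/a
  chloride contribution → 0.4058 μm/a
  ⇒ r_corr(zinc) = 1.836 μm/a
Ordering by μm/a: copper (2.54) > zinc (1.84)

copper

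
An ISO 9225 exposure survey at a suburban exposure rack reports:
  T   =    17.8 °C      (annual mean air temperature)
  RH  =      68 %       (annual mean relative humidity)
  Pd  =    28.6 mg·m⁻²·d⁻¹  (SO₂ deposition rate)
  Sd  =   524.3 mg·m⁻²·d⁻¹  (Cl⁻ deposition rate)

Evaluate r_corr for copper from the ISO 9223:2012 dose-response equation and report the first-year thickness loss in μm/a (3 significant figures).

copper: f(T) = -0.080·(T−10) [T>10 °C] = -0.6240
  sulphur-dioxide contribution → 0.3753 μm/a
  chloride contribution → 1.538 μm/a
  total first-year rate 1.913 μm/a

r_corr = 1.91 μm/a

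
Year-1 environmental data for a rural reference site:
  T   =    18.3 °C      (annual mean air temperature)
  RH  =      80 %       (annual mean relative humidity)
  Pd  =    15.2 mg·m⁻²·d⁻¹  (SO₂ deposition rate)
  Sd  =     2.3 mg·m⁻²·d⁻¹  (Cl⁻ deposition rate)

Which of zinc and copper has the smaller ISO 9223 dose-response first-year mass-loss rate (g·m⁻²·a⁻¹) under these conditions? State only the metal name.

zinc

zinc: T>10 °C ⇒ hinge -0.071·(18.3−10) = -0.5893
  SO₂ term: 0.0129·15.2^0.44·exp(0.046·80-0.5893) = 0.9395
  Cl⁻ term: 0.0175·2.3^0.57·exp(0.008·80+0.085·18.3) = 0.2528
  r_corr = 0.9395 + 0.2528 = 1.192 μm/a
  mass loss = 1.192 μm/a × 7.14 g/cm³ = 8.512 g·m⁻²·a⁻¹
copper: f(T) = -0.080·(T−10) [T>10 °C] = -0.6640
  Pd branch = 0.0053·Pd^0.26·e^(0.059·RH+f) = 0.6209 μm/a
  Sd branch = 0.01025·Sd^0.27·e^(0.036·RH+0.049·T) = 0.5605 μm/a
  r_corr = 0.6209 + 0.5605 = 1.181 μm/a
  mass loss = 1.181 μm/a × 8.96 g/cm³ = 10.59 g·m⁻²·a⁻¹
Ordering by g·m⁻²·a⁻¹: copper (10.6) > zinc (8.51)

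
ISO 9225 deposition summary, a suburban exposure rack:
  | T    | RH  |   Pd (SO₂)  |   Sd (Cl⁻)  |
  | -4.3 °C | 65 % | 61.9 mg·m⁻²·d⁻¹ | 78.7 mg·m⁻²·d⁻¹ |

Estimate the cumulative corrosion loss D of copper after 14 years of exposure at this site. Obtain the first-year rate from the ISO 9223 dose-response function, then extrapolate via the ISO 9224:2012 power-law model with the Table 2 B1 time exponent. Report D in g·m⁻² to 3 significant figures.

D(14) = 20.8 g·m⁻²

copper: T≤10 °C ⇒ hinge +0.126·(-4.3−10) = -1.8018
  SO₂ term: 0.0053·61.9^0.26·exp(0.059·65-1.8018) = 0.1183
  Sd branch = 0.01025·Sd^0.27·e^(0.036·RH+0.049·T) = 0.2801 μm/a
  r_corr = 0.1183 + 0.2801 = 0.3985 μm/a
Long-term exponent b (ISO 9224 Table 2, B1) = 0.667
  D(14) = 0.3985 × 14^0.667 = 0.3985 × 5.814 = 2.317 μm
  Mass loss = 2.317 μm × 8.96 g/cm³ = 20.76 g·m⁻²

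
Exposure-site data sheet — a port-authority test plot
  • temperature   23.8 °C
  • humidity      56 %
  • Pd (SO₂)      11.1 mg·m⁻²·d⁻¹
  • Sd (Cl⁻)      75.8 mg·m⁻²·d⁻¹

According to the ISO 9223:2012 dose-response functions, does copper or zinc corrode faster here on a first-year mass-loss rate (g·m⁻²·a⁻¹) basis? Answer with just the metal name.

zinc

copper: temperature factor f = -0.080·(13.8) = -1.1040
  Pd branch = 0.0053·Pd^0.26·e^(0.059·RH+f) = 0.08944 μm/a
  Cl⁻ term: 0.01025·75.8^0.27·exp(0.036·56+0.049·23.8) = 0.7948
  sum: 0.08944 + 0.7948 → r_corr = 0.8842 μm/a
  mass loss = 0.8842 μm/a × 8.96 g/cm³ = 7.923 g·m⁻²·a⁻¹
zinc: f(T) = -0.071·(T−10) [T>10 °C] = -0.9798
  Pd branch = 0.0129·Pd^0.44·e^(0.046·RH+f) = 0.1835 μm/a
  Sd branch = 0.0175·Sd^0.57·e^(0.008·RH+0.085·T) = 2.441 μm/a
  r_corr = 0.1835 + 2.441 = 2.625 μm/a
  mass loss = 2.625 μm/a × 7.14 g/cm³ = 18.74 g·m⁻²·a⁻¹
Ordering by g·m⁻²·a⁻¹: zinc (18.7) > copper (7.92)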